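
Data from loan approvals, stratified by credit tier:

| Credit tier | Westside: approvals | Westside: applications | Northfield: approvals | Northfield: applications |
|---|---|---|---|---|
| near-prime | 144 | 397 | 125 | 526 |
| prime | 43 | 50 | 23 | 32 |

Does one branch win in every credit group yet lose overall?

No

Near-prime: Westside 144/397 = 36.3%, Northfield 125/526 = 23.8% → Westside
Prime: Westside 43/50 = 86.0%, Northfield 23/32 = 71.9% → Westside
Overall: Westside 187/447 = 41.8%, Northfield 148/558 = 26.5% → Westside
Westside wins overall and in every credit group — no reversal.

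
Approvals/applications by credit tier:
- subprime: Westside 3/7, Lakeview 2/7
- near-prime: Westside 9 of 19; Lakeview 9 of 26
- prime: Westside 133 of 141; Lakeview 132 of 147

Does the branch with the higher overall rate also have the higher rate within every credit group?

Yes

Subprime: Westside 3/7 = 42.9%, Lakeview 2/7 = 28.6% → Westside
Near-prime: Westside 9/19 = 47.4%, Lakeview 9/26 = 34.6% → Westside
Prime: Westside 133/141 = 94.3%, Lakeview 132/147 = 89.8% → Westside
Overall: Westside 145/167 = 86.8%, Lakeview 143/180 = 79.4% → Westside
Westside wins overall and in every credit group — no reversal.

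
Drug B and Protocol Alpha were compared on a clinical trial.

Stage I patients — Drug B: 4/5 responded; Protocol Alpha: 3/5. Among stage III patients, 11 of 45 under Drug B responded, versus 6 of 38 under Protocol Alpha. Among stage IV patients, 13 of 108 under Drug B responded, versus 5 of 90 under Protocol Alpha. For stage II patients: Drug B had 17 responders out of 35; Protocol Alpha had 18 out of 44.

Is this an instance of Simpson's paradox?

No

Stage I: Drug B 4/5 = 80.0%, Protocol Alpha 3/5 = 60.0% → Drug B
Stage III: Drug B 11/45 = 24.4%, Protocol Alpha 6/38 = 15.8% → Drug B
Stage IV: Drug B 13/108 = 12.0%, Protocol Alpha 5/90 = 5.6% → Drug B
Stage II: Drug B 17/35 = 48.6%, Protocol Alpha 18/44 = 40.9% → Drug B
Overall: Drug B 45/193 = 23.3%, Protocol Alpha 32/177 = 18.1% → Drug B
Drug B wins overall and in every disease group — no reversal.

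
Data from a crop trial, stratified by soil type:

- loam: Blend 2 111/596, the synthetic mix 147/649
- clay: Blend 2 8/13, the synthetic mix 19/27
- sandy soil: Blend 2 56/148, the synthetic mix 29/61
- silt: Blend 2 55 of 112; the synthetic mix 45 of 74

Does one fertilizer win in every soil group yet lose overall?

No

Loam: Blend 2 111/596 = 18.6%, the synthetic mix 147/649 = 22.7% → the synthetic mix
Clay: Blend 2 8/13 = 61.5%, the synthetic mix 19/27 = 70.4% → the synthetic mix
Sandy soil: Blend 2 56/148 = 37.8%, the synthetic mix 29/61 = 47.5% → the synthetic mix
Silt: Blend 2 55/112 = 49.1%, the synthetic mix 45/74 = 60.8% → the synthetic mix
Overall: Blend 2 230/869 = 26.5%, the synthetic mix 240/811 = 29.6% → the synthetic mix
The synthetic mix wins overall and in every soil group — no reversal.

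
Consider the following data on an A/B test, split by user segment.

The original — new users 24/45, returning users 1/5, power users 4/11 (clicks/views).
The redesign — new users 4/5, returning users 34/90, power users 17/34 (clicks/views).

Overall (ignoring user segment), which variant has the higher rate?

the original

New users: the original 24/45 = 53.3%, the redesign 4/5 = 80.0% → the redesign
Returning users: the original 1/5 = 20.0%, the redesign 34/90 = 37.8% → the redesign
Power users: the original 4/11 = 36.4%, the redesign 17/34 = 50.0% → the redesign
Overall: the original 29/61 = 47.5%, the redesign 55/129 = 42.6% → the original
(The redesign wins every user group but the original wins overall — the redesign's views skew toward the low-rate returning users group.)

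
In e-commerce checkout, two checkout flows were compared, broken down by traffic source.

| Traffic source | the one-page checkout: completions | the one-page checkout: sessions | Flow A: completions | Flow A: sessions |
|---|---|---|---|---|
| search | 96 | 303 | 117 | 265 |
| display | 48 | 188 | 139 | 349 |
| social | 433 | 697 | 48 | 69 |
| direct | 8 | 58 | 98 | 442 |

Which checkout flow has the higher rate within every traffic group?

Flow A

Search: the one-page checkout 96/303 = 31.7%, Flow A 117/265 = 44.2% → Flow A
Display: the one-page checkout 48/188 = 25.5%, Flow A 139/349 = 39.8% → Flow A
Social: the one-page checkout 433/697 = 62.1%, Flow A 48/69 = 69.6% → Flow A
Direct: the one-page checkout 8/58 = 13.8%, Flow A 98/442 = 22.2% → Flow A
Flow A has the higher rate in all 4 groups.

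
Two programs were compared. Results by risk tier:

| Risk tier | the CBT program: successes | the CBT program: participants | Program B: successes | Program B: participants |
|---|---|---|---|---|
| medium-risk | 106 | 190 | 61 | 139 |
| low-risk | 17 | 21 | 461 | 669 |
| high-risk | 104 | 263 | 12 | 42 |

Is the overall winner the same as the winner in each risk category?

No

Medium-risk: the CBT program 106/190 = 55.8%, Program B 61/139 = 43.9% → the CBT program
Low-risk: the CBT program 17/21 = 81.0%, Program B 461/669 = 68.9% → the CBT program
High-risk: the CBT program 104/263 = 39.5%, Program B 12/42 = 28.6% → the CBT program
Overall: the CBT program 227/474 = 47.9%, Program B 534/850 = 62.8% → Program B
The CBT program wins each risk group but Program B wins overall — the comparison reverses. The CBT program's participants skew toward high-risk, which has a lower base rate.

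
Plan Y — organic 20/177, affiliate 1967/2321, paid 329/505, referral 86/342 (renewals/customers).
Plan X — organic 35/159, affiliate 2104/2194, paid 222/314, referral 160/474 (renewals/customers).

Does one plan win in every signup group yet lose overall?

No

Organic: Plan Y 20/177 = 11.3%, Plan X 35/159 = 22.0% → Plan X
Affiliate: Plan Y 1967/2321 = 84.7%, Plan X 2104/2194 = 95.9% → Plan X
Paid: Plan Y 329/505 = 65.1%, Plan X 222/314 = 70.7% → Plan X
Referral: Plan Y 86/342 = 25.1%, Plan X 160/474 = 33.8% → Plan X
Overall: Plan Y 2402/3345 = 71.8%, Plan X 2521/3141 = 80.3% → Plan X
Plan X wins overall and in every signup group — no reversal.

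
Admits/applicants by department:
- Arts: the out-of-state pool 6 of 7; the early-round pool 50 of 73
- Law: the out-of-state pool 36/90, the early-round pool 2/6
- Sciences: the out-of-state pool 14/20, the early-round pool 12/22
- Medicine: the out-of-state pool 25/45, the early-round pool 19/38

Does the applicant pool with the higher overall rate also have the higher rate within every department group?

Arts: the out-of-state pool 6/7 = 85.7%, the early-round pool 50/73 = 68.5% → the out-of-state pool
Law: the out-of-state pool 36/90 = 40.0%, the early-round pool 2/6 = 33.3% → the out-of-state pool
Sciences: the out-of-state pool 14/20 = 70.0%, the early-round pool 12/22 = 54.5% → the out-of-state pool
Medicine: the out-of-state pool 25/45 = 55.6%, the early-round pool 19/38 = 50.0% → the out-of-state pool
Overall: the out-of-state pool 81/162 = 50.0%, the early-round pool 83/139 = 59.7% → the early-round pool
The out-of-state pool wins each department group but the early-round pool wins overall — the comparison reverses. The out-of-state pool's applicants skew toward Law, which has a lower base rate.

No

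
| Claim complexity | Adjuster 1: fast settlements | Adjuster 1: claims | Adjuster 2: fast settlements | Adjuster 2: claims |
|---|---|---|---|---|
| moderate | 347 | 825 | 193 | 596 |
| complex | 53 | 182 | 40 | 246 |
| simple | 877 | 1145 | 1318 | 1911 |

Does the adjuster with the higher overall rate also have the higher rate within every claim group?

Yes

Moderate: Adjuster 1 347/825 = 42.1%, Adjuster 2 193/596 = 32.4% → Adjuster 1
Complex: Adjuster 1 53/182 = 29.1%, Adjuster 2 40/246 = 16.3% → Adjuster 1
Simple: Adjuster 1 877/1145 = 76.6%, Adjuster 2 1318/1911 = 69.0% → Adjuster 1
Overall: Adjuster 1 1277/2152 = 59.3%, Adjuster 2 1551/2753 = 56.3% → Adjuster 1
Adjuster 1 wins overall and in every claim group — no reversal.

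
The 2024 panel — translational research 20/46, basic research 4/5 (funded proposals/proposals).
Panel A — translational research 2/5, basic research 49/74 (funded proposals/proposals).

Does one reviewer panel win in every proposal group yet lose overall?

Yes

Translational research: the 2024 panel 20/46 = 43.5%, Panel A 2/5 = 40.0% → the 2024 panel
Basic research: the 2024 panel 4/5 = 80.0%, Panel A 49/74 = 66.2% → the 2024 panel
Overall: the 2024 panel 24/51 = 47.1%, Panel A 51/79 = 64.6% → Panel A
The 2024 panel wins each proposal group but Panel A wins overall — the comparison reverses. The 2024 panel's proposals skew toward translational research, which has a lower base rate.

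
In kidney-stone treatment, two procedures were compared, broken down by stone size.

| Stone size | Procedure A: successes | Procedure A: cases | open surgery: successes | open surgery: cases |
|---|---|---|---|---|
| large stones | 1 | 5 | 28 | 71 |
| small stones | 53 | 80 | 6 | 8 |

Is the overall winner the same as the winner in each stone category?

No

Large stones: Procedure A 1/5 = 20.0%, open surgery 28/71 = 39.4% → open surgery
Small stones: Procedure A 53/80 = 66.2%, open surgery 6/8 = 75.0% → open surgery
Overall: Procedure A 54/85 = 63.5%, open surgery 34/79 = 43.0% → Procedure A
Open surgery wins each stone group but Procedure A wins overall — the comparison reverses. Open surgery's cases skew toward large stones, which has a lower base rate.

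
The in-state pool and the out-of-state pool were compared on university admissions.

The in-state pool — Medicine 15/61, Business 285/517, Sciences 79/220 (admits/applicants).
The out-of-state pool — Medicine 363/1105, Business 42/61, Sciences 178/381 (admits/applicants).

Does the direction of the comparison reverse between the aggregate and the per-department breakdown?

Medicine: the in-state pool 15/61 = 24.6%, the out-of-state pool 363/1105 = 32.9% → the out-of-state pool
Business: the in-state pool 285/517 = 55.1%, the out-of-state pool 42/61 = 68.9% → the out-of-state pool
Sciences: the in-state pool 79/220 = 35.9%, the out-of-state pool 178/381 = 46.7% → the out-of-state pool
Overall: the in-state pool 379/798 = 47.5%, the out-of-state pool 583/1547 = 37.7% → the in-state pool
The out-of-state pool wins each department group but the in-state pool wins overall — the comparison reverses. The out-of-state pool's applicants skew toward Medicine, which has a lower base rate.

Yes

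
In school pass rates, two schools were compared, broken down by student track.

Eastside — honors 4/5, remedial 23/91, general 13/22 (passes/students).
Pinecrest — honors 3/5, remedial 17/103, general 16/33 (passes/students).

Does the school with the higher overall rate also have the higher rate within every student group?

Honors: Eastside 4/5 = 80.0%, Pinecrest 3/5 = 60.0% → Eastside
Remedial: Eastside 23/91 = 25.3%, Pinecrest 17/103 = 16.5% → Eastside
General: Eastside 13/22 = 59.1%, Pinecrest 16/33 = 48.5% → Eastside
Overall: Eastside 40/118 = 33.9%, Pinecrest 36/141 = 25.5% → Eastside
Eastside wins overall and in every student group — no reversal.

Yes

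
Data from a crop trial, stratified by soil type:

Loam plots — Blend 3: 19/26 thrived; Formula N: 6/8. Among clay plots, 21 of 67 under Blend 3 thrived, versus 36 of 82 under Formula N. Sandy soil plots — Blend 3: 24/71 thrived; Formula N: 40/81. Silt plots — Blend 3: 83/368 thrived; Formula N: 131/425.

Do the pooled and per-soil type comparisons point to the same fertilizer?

Loam: Blend 3 19/26 = 73.1%, Formula N 6/8 = 75.0% → Formula N
Clay: Blend 3 21/67 = 31.3%, Formula N 36/82 = 43.9% → Formula N
Sandy soil: Blend 3 24/71 = 33.8%, Formula N 40/81 = 49.4% → Formula N
Silt: Blend 3 83/368 = 22.6%, Formula N 131/425 = 30.8% → Formula N
Overall: Blend 3 147/532 = 27.6%, Formula N 213/596 = 35.7% → Formula N
Formula N wins overall and in every soil group — no reversal.

Yes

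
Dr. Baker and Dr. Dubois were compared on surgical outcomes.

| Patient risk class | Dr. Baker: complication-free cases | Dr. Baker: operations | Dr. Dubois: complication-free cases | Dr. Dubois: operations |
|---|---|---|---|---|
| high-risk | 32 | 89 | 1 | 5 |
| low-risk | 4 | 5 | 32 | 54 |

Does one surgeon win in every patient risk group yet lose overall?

High-risk: Dr. Baker 32/89 = 36.0%, Dr. Dubois 1/5 = 20.0% → Dr. Baker
Low-risk: Dr. Baker 4/5 = 80.0%, Dr. Dubois 32/54 = 59.3% → Dr. Baker
Overall: Dr. Baker 36/94 = 38.3%, Dr. Dubois 33/59 = 55.9% → Dr. Dubois
Dr. Baker wins each patient risk group but Dr. Dubois wins overall — the comparison reverses. Dr. Baker's operations skew toward high-risk, which has a lower base rate.

Yes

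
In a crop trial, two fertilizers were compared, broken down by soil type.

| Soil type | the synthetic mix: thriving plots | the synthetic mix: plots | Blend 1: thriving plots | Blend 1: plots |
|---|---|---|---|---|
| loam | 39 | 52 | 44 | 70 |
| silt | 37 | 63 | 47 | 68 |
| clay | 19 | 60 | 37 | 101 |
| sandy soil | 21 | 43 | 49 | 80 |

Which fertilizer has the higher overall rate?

Loam: the synthetic mix 39/52 = 75.0%, Blend 1 44/70 = 62.9% → the synthetic mix
Silt: the synthetic mix 37/63 = 58.7%, Blend 1 47/68 = 69.1% → Blend 1
Clay: the synthetic mix 19/60 = 31.7%, Blend 1 37/101 = 36.6% → Blend 1
Sandy soil: the synthetic mix 21/43 = 48.8%, Blend 1 49/80 = 61.2% → Blend 1
Overall: the synthetic mix 116/218 = 53.2%, Blend 1 177/319 = 55.5% → Blend 1
(Neither sweeps every soil group, but Blend 1 has the higher pooled rate.)

Blend 1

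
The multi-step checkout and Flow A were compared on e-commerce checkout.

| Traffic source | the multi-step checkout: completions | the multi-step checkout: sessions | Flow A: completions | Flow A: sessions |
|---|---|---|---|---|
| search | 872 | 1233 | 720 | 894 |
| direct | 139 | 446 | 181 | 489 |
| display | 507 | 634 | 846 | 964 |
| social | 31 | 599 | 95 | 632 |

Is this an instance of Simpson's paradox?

Search: the multi-step checkout 872/1233 = 70.7%, Flow A 720/894 = 80.5% → Flow A
Direct: the multi-step checkout 139/446 = 31.2%, Flow A 181/489 = 37.0% → Flow A
Display: the multi-step checkout 507/634 = 80.0%, Flow A 846/964 = 87.8% → Flow A
Social: the multi-step checkout 31/599 = 5.2%, Flow A 95/632 = 15.0% → Flow A
Overall: the multi-step checkout 1549/2912 = 53.2%, Flow A 1842/2979 = 61.8% → Flow A
Flow A wins overall and in every traffic group — no reversal.

No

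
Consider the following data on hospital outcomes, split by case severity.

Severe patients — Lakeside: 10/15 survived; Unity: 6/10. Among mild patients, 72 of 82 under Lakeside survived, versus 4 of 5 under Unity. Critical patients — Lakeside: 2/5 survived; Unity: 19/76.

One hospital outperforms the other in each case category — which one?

Lakeside

Severe: Lakeside 10/15 = 66.7%, Unity 6/10 = 60.0% → Lakeside
Mild: Lakeside 72/82 = 87.8%, Unity 4/5 = 80.0% → Lakeside
Critical: Lakeside 2/5 = 40.0%, Unity 19/76 = 25.0% → Lakeside
Lakeside has the higher rate in all 3 groups.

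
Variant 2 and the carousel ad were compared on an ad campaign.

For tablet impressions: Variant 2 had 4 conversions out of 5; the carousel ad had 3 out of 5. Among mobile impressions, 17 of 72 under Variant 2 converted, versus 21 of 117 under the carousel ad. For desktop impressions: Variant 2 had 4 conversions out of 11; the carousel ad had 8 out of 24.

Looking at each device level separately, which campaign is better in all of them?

Tablet: Variant 2 4/5 = 80.0%, the carousel ad 3/5 = 60.0% → Variant 2
Mobile: Variant 2 17/72 = 23.6%, the carousel ad 21/117 = 17.9% → Variant 2
Desktop: Variant 2 4/11 = 36.4%, the carousel ad 8/24 = 33.3% → Variant 2
Variant 2 has the higher rate in all 3 groups.

Variant 2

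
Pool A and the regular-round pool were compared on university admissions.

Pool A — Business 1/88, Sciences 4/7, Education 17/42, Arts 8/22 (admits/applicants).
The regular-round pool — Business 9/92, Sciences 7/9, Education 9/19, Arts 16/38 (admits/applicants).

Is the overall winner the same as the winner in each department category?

Business: Pool A 1/88 = 1.1%, the regular-round pool 9/92 = 9.8% → the regular-round pool
Sciences: Pool A 4/7 = 57.1%, the regular-round pool 7/9 = 77.8% → the regular-round pool
Education: Pool A 17/42 = 40.5%, the regular-round pool 9/19 = 47.4% → the regular-round pool
Arts: Pool A 8/22 = 36.4%, the regular-round pool 16/38 = 42.1% → the regular-round pool
Overall: Pool A 30/159 = 18.9%, the regular-round pool 41/158 = 25.9% → the regular-round pool
The regular-round pool wins overall and in every department group — no reversal.

Yes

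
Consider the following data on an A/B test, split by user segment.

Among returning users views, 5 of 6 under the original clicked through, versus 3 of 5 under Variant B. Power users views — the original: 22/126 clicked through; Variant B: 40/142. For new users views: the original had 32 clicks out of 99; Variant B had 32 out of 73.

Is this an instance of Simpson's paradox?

No

Returning users: the original 5/6 = 83.3%, Variant B 3/5 = 60.0% → the original
Power users: the original 22/126 = 17.5%, Variant B 40/142 = 28.2% → Variant B
New users: the original 32/99 = 32.3%, Variant B 32/73 = 43.8% → Variant B
Overall: the original 59/231 = 25.5%, Variant B 75/220 = 34.1% → Variant B
Neither sweeps: the original wins 1 of 3 groups, Variant B wins 2. Variant B wins overall but not every group — no Simpson reversal.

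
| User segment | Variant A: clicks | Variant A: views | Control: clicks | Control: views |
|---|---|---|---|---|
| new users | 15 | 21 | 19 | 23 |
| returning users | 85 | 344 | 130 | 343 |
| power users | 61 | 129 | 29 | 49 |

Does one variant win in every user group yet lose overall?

New users: Variant A 15/21 = 71.4%, Control 19/23 = 82.6% → Control
Returning users: Variant A 85/344 = 24.7%, Control 130/343 = 37.9% → Control
Power users: Variant A 61/129 = 47.3%, Control 29/49 = 59.2% → Control
Overall: Variant A 161/494 = 32.6%, Control 178/415 = 42.9% → Control
Control wins overall and in every user group — no reversal.

No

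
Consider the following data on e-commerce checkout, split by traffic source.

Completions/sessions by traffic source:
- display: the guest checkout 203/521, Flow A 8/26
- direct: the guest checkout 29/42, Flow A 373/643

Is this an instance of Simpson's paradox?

Yes

Display: the guest checkout 203/521 = 39.0%, Flow A 8/26 = 30.8% → the guest checkout
Direct: the guest checkout 29/42 = 69.0%, Flow A 373/643 = 58.0% → the guest checkout
Overall: the guest checkout 232/563 = 41.2%, Flow A 381/669 = 57.0% → Flow A
The guest checkout wins each traffic group but Flow A wins overall — the comparison reverses. The guest checkout's sessions skew toward display, which has a lower base rate.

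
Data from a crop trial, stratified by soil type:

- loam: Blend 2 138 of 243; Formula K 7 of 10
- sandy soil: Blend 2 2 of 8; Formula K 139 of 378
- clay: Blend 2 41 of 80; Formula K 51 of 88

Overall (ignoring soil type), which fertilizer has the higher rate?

Loam: Blend 2 138/243 = 56.8%, Formula K 7/10 = 70.0% → Formula K
Sandy soil: Blend 2 2/8 = 25.0%, Formula K 139/378 = 36.8% → Formula K
Clay: Blend 2 41/80 = 51.2%, Formula K 51/88 = 58.0% → Formula K
Overall: Blend 2 181/331 = 54.7%, Formula K 197/476 = 41.4% → Blend 2
(Formula K wins every soil group but Blend 2 wins overall — Formula K's plots skew toward the low-rate sandy soil group.)

Blend 2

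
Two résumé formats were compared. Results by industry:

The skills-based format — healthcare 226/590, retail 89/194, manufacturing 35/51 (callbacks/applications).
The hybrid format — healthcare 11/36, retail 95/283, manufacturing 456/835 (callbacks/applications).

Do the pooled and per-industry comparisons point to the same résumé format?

No

Healthcare: the skills-based format 226/590 = 38.3%, the hybrid format 11/36 = 30.6% → the skills-based format
Retail: the skills-based format 89/194 = 45.9%, the hybrid format 95/283 = 33.6% → the skills-based format
Manufacturing: the skills-based format 35/51 = 68.6%, the hybrid format 456/835 = 54.6% → the skills-based format
Overall: the skills-based format 350/835 = 41.9%, the hybrid format 562/1154 = 48.7% → the hybrid format
The skills-based format wins each industry group but the hybrid format wins overall — the comparison reverses. The skills-based format's applications skew toward healthcare, which has a lower base rate.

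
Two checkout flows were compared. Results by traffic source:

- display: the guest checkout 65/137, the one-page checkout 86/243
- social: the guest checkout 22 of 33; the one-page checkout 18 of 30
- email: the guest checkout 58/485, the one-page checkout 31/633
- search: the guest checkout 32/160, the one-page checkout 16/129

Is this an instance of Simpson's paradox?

No

Display: the guest checkout 65/137 = 47.4%, the one-page checkout 86/243 = 35.4% → the guest checkout
Social: the guest checkout 22/33 = 66.7%, the one-page checkout 18/30 = 60.0% → the guest checkout
Email: the guest checkout 58/485 = 12.0%, the one-page checkout 31/633 = 4.9% → the guest checkout
Search: the guest checkout 32/160 = 20.0%, the one-page checkout 16/129 = 12.4% → the guest checkout
Overall: the guest checkout 177/815 = 21.7%, the one-page checkout 151/1035 = 14.6% → the guest checkout
The guest checkout wins overall and in every traffic group — no reversal.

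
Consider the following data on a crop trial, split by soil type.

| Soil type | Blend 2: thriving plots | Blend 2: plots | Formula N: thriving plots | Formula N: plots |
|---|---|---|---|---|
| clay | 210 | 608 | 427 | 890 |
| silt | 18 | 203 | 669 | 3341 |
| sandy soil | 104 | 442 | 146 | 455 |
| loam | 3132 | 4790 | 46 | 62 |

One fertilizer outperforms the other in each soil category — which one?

Clay: Blend 2 210/608 = 34.5%, Formula N 427/890 = 48.0% → Formula N
Silt: Blend 2 18/203 = 8.9%, Formula N 669/3341 = 20.0% → Formula N
Sandy soil: Blend 2 104/442 = 23.5%, Formula N 146/455 = 32.1% → Formula N
Loam: Blend 2 3132/4790 = 65.4%, Formula N 46/62 = 74.2% → Formula N
Formula N has the higher rate in all 4 groups.

Formula N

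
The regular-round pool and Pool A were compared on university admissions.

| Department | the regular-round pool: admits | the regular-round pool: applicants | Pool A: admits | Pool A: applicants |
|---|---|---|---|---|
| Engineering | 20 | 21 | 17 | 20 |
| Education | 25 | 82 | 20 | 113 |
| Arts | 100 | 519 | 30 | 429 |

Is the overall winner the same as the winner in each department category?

Engineering: the regular-round pool 20/21 = 95.2%, Pool A 17/20 = 85.0% → the regular-round pool
Education: the regular-round pool 25/82 = 30.5%, Pool A 20/113 = 17.7% → the regular-round pool
Arts: the regular-round pool 100/519 = 19.3%, Pool A 30/429 = 7.0% → the regular-round pool
Overall: the regular-round pool 145/622 = 23.3%, Pool A 67/562 = 11.9% → the regular-round pool
The regular-round pool wins overall and in every department group — no reversal.

Yes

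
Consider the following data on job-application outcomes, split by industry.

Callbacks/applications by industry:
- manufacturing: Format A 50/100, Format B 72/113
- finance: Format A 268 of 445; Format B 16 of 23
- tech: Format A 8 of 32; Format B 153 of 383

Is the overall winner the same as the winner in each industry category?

Manufacturing: Format A 50/100 = 50.0%, Format B 72/113 = 63.7% → Format B
Finance: Format A 268/445 = 60.2%, Format B 16/23 = 69.6% → Format B
Tech: Format A 8/32 = 25.0%, Format B 153/383 = 39.9% → Format B
Overall: Format A 326/577 = 56.5%, Format B 241/519 = 46.4% → Format A
Format B wins each industry group but Format A wins overall — the comparison reverses. Format B's applications skew toward tech, which has a lower base rate.

No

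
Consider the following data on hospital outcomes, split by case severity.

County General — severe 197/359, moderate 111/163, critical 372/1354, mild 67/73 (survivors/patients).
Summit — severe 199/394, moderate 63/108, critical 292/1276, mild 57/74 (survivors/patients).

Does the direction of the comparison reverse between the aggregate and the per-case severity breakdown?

Severe: County General 197/359 = 54.9%, Summit 199/394 = 50.5% → County General
Moderate: County General 111/163 = 68.1%, Summit 63/108 = 58.3% → County General
Critical: County General 372/1354 = 27.5%, Summit 292/1276 = 22.9% → County General
Mild: County General 67/73 = 91.8%, Summit 57/74 = 77.0% → County General
Overall: County General 747/1949 = 38.3%, Summit 611/1852 = 33.0% → County General
County General wins overall and in every case group — no reversal.

No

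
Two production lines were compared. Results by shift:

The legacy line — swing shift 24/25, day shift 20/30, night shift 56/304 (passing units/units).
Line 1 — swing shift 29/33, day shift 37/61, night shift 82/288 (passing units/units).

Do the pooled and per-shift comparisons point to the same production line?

Swing shift: the legacy line 24/25 = 96.0%, Line 1 29/33 = 87.9% → the legacy line
Day shift: the legacy line 20/30 = 66.7%, Line 1 37/61 = 60.7% → the legacy line
Night shift: the legacy line 56/304 = 18.4%, Line 1 82/288 = 28.5% → Line 1
Overall: the legacy line 100/359 = 27.9%, Line 1 148/382 = 38.7% → Line 1
Neither sweeps: the legacy line wins 2 of 3 groups, Line 1 wins 1. Line 1 wins overall but not every group — no Simpson reversal.

No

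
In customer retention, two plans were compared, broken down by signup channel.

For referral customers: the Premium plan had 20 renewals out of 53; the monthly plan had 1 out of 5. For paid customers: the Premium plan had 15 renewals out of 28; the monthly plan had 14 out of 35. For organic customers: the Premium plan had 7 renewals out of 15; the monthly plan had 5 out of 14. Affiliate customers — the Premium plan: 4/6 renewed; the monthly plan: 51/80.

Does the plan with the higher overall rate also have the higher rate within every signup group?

Referral: the Premium plan 20/53 = 37.7%, the monthly plan 1/5 = 20.0% → the Premium plan
Paid: the Premium plan 15/28 = 53.6%, the monthly plan 14/35 = 40.0% → the Premium plan
Organic: the Premium plan 7/15 = 46.7%, the monthly plan 5/14 = 35.7% → the Premium plan
Affiliate: the Premium plan 4/6 = 66.7%, the monthly plan 51/80 = 63.8% → the Premium plan
Overall: the Premium plan 46/102 = 45.1%, the monthly plan 71/134 = 53.0% → the monthly plan
The Premium plan wins each signup group but the monthly plan wins overall — the comparison reverses. The Premium plan's customers skew toward referral, which has a lower base rate.

No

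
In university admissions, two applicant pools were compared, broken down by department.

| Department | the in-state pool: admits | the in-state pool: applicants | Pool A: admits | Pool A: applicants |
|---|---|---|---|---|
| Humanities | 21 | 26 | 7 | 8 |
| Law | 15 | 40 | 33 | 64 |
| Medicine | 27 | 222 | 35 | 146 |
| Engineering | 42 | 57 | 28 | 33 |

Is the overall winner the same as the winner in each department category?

Humanities: the in-state pool 21/26 = 80.8%, Pool A 7/8 = 87.5% → Pool A
Law: the in-state pool 15/40 = 37.5%, Pool A 33/64 = 51.6% → Pool A
Medicine: the in-state pool 27/222 = 12.2%, Pool A 35/146 = 24.0% → Pool A
Engineering: the in-state pool 42/57 = 73.7%, Pool A 28/33 = 84.8% → Pool A
Overall: the in-state pool 105/345 = 30.4%, Pool A 103/251 = 41.0% → Pool A
Pool A wins overall and in every department group — no reversal.

Yes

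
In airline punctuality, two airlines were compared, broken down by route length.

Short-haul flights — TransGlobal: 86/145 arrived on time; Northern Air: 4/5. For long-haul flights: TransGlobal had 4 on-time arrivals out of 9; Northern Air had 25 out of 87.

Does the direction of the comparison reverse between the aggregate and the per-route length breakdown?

No

Short-haul: TransGlobal 86/145 = 59.3%, Northern Air 4/5 = 80.0% → Northern Air
Long-haul: TransGlobal 4/9 = 44.4%, Northern Air 25/87 = 28.7% → TransGlobal
Overall: TransGlobal 90/154 = 58.4%, Northern Air 29/92 = 31.5% → TransGlobal
Neither sweeps: TransGlobal wins 1 of 2 groups, Northern Air wins 1. TransGlobal wins overall but not every group — no Simpson reversal.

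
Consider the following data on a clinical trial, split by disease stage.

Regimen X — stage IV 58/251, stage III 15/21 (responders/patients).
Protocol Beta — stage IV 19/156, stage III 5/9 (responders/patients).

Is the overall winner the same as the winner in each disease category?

Stage IV: Regimen X 58/251 = 23.1%, Protocol Beta 19/156 = 12.2% → Regimen X
Stage III: Regimen X 15/21 = 71.4%, Protocol Beta 5/9 = 55.6% → Regimen X
Overall: Regimen X 73/272 = 26.8%, Protocol Beta 24/165 = 14.5% → Regimen X
Regimen X wins overall and in every disease group — no reversal.

Yes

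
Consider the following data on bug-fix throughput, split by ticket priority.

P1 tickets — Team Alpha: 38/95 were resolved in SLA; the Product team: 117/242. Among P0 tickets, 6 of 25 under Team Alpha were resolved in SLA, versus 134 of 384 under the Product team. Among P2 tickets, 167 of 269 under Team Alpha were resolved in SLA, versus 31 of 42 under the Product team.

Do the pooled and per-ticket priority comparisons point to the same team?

No

P1: Team Alpha 38/95 = 40.0%, the Product team 117/242 = 48.3% → the Product team
P0: Team Alpha 6/25 = 24.0%, the Product team 134/384 = 34.9% → the Product team
P2: Team Alpha 167/269 = 62.1%, the Product team 31/42 = 73.8% → the Product team
Overall: Team Alpha 211/389 = 54.2%, the Product team 282/668 = 42.2% → Team Alpha
The Product team wins each ticket group but Team Alpha wins overall — the comparison reverses. The Product team's tickets skew toward P0, which has a lower base rate.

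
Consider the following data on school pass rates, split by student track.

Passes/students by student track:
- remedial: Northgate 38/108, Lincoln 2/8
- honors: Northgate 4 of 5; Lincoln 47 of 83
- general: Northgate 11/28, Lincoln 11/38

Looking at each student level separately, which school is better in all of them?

Northgate

Remedial: Northgate 38/108 = 35.2%, Lincoln 2/8 = 25.0% → Northgate
Honors: Northgate 4/5 = 80.0%, Lincoln 47/83 = 56.6% → Northgate
General: Northgate 11/28 = 39.3%, Lincoln 11/38 = 28.9% → Northgate
Northgate has the higher rate in all 3 groups.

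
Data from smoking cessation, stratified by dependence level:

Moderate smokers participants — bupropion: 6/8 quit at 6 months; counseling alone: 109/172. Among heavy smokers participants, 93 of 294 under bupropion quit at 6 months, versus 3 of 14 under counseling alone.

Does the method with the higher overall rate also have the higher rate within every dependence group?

Moderate smokers: bupropion 6/8 = 75.0%, counseling alone 109/172 = 63.4% → bupropion
Heavy smokers: bupropion 93/294 = 31.6%, counseling alone 3/14 = 21.4% → bupropion
Overall: bupropion 99/302 = 32.8%, counseling alone 112/186 = 60.2% → counseling alone
Bupropion wins each dependence group but counseling alone wins overall — the comparison reverses. Bupropion's participants skew toward heavy smokers, which has a lower base rate.

No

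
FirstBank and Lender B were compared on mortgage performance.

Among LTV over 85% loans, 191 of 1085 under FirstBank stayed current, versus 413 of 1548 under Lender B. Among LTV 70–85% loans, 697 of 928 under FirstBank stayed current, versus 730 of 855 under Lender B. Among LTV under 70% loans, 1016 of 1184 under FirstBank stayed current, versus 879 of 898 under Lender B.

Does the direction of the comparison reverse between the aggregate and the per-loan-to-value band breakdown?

No

LTV over 85%: FirstBank 191/1085 = 17.6%, Lender B 413/1548 = 26.7% → Lender B
LTV 70–85%: FirstBank 697/928 = 75.1%, Lender B 730/855 = 85.4% → Lender B
LTV under 70%: FirstBank 1016/1184 = 85.8%, Lender B 879/898 = 97.9% → Lender B
Overall: FirstBank 1904/3197 = 59.6%, Lender B 2022/3301 = 61.3% → Lender B
Lender B wins overall and in every loan-to-value group — no reversal.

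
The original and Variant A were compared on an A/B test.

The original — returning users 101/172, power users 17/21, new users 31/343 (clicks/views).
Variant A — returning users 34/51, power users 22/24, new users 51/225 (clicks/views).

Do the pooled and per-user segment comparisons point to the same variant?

Yes

Returning users: the original 101/172 = 58.7%, Variant A 34/51 = 66.7% → Variant A
Power users: the original 17/21 = 81.0%, Variant A 22/24 = 91.7% → Variant A
New users: the original 31/343 = 9.0%, Variant A 51/225 = 22.7% → Variant A
Overall: the original 149/536 = 27.8%, Variant A 107/300 = 35.7% → Variant A
Variant A wins overall and in every user group — no reversal.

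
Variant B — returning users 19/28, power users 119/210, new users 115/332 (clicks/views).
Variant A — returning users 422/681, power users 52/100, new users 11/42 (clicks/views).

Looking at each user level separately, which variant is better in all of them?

Returning users: Variant B 19/28 = 67.9%, Variant A 422/681 = 62.0% → Variant B
Power users: Variant B 119/210 = 56.7%, Variant A 52/100 = 52.0% → Variant B
New users: Variant B 115/332 = 34.6%, Variant A 11/42 = 26.2% → Variant B
Variant B has the higher rate in all 3 groups.

Variant B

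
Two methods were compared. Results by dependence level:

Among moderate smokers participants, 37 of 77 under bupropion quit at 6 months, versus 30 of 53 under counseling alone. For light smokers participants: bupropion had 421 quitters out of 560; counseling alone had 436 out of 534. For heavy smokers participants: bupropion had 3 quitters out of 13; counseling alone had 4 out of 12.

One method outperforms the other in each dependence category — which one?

counseling alone

Moderate smokers: bupropion 37/77 = 48.1%, counseling alone 30/53 = 56.6% → counseling alone
Light smokers: bupropion 421/560 = 75.2%, counseling alone 436/534 = 81.6% → counseling alone
Heavy smokers: bupropion 3/13 = 23.1%, counseling alone 4/12 = 33.3% → counseling alone
Counseling alone has the higher rate in all 3 groups.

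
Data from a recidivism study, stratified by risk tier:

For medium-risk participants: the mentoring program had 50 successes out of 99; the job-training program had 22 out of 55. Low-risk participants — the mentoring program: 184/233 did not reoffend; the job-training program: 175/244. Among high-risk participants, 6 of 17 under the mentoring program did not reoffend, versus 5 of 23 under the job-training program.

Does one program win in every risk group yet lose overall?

Medium-risk: the mentoring program 50/99 = 50.5%, the job-training program 22/55 = 40.0% → the mentoring program
Low-risk: the mentoring program 184/233 = 79.0%, the job-training program 175/244 = 71.7% → the mentoring program
High-risk: the mentoring program 6/17 = 35.3%, the job-training program 5/23 = 21.7% → the mentoring program
Overall: the mentoring program 240/349 = 68.8%, the job-training program 202/322 = 62.7% → the mentoring program
The mentoring program wins overall and in every risk group — no reversal.

No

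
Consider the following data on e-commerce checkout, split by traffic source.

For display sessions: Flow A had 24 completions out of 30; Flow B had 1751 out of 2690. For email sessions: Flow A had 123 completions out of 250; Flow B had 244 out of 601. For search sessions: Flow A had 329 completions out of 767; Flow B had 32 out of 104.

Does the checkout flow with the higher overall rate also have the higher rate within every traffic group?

Display: Flow A 24/30 = 80.0%, Flow B 1751/2690 = 65.1% → Flow A
Email: Flow A 123/250 = 49.2%, Flow B 244/601 = 40.6% → Flow A
Search: Flow A 329/767 = 42.9%, Flow B 32/104 = 30.8% → Flow A
Overall: Flow A 476/1047 = 45.5%, Flow B 2027/3395 = 59.7% → Flow B
Flow A wins each traffic group but Flow B wins overall — the comparison reverses. Flow A's sessions skew toward search, which has a lower base rate.

No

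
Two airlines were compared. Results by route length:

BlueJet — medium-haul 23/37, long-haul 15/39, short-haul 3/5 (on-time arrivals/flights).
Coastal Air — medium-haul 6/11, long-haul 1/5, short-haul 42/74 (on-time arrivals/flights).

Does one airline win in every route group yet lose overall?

Medium-haul: BlueJet 23/37 = 62.2%, Coastal Air 6/11 = 54.5% → BlueJet
Long-haul: BlueJet 15/39 = 38.5%, Coastal Air 1/5 = 20.0% → BlueJet
Short-haul: BlueJet 3/5 = 60.0%, Coastal Air 42/74 = 56.8% → BlueJet
Overall: BlueJet 41/81 = 50.6%, Coastal Air 49/90 = 54.4% → Coastal Air
BlueJet wins each route group but Coastal Air wins overall — the comparison reverses. BlueJet's flights skew toward long-haul, which has a lower base rate.

Yes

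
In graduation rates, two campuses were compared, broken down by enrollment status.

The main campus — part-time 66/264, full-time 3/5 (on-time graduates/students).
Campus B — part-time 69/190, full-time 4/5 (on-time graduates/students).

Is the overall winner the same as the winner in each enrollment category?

Part-time: the main campus 66/264 = 25.0%, Campus B 69/190 = 36.3% → Campus B
Full-time: the main campus 3/5 = 60.0%, Campus B 4/5 = 80.0% → Campus B
Overall: the main campus 69/269 = 25.7%, Campus B 73/195 = 37.4% → Campus B
Campus B wins overall and in every enrollment group — no reversal.

Yes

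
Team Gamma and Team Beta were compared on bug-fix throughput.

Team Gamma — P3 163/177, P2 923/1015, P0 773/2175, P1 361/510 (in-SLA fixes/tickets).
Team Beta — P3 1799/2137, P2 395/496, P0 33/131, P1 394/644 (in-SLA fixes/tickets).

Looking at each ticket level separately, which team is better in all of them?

P3: Team Gamma 163/177 = 92.1%, Team Beta 1799/2137 = 84.2% → Team Gamma
P2: Team Gamma 923/1015 = 90.9%, Team Beta 395/496 = 79.6% → Team Gamma
P0: Team Gamma 773/2175 = 35.5%, Team Beta 33/131 = 25.2% → Team Gamma
P1: Team Gamma 361/510 = 70.8%, Team Beta 394/644 = 61.2% → Team Gamma
Team Gamma has the higher rate in all 4 groups.

Team Gamma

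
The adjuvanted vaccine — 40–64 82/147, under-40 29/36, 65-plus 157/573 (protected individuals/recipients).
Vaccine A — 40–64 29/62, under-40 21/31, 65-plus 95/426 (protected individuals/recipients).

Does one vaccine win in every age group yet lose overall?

40–64: the adjuvanted vaccine 82/147 = 55.8%, Vaccine A 29/62 = 46.8% → the adjuvanted vaccine
Under-40: the adjuvanted vaccine 29/36 = 80.6%, Vaccine A 21/31 = 67.7% → the adjuvanted vaccine
65-plus: the adjuvanted vaccine 157/573 = 27.4%, Vaccine A 95/426 = 22.3% → the adjuvanted vaccine
Overall: the adjuvanted vaccine 268/756 = 35.4%, Vaccine A 145/519 = 27.9% → the adjuvanted vaccine
The adjuvanted vaccine wins overall and in every age group — no reversal.

No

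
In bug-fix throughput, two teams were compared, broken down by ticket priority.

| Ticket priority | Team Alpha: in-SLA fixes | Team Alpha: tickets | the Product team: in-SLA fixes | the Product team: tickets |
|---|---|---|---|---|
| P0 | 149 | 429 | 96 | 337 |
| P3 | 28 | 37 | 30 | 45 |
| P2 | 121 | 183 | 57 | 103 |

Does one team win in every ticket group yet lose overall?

No

P0: Team Alpha 149/429 = 34.7%, the Product team 96/337 = 28.5% → Team Alpha
P3: Team Alpha 28/37 = 75.7%, the Product team 30/45 = 66.7% → Team Alpha
P2: Team Alpha 121/183 = 66.1%, the Product team 57/103 = 55.3% → Team Alpha
Overall: Team Alpha 298/649 = 45.9%, the Product team 183/485 = 37.7% → Team Alpha
Team Alpha wins overall and in every ticket group — no reversal.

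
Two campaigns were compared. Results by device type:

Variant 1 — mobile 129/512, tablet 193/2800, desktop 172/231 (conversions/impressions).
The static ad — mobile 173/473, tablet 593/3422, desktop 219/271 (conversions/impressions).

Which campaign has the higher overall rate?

Mobile: Variant 1 129/512 = 25.2%, the static ad 173/473 = 36.6% → the static ad
Tablet: Variant 1 193/2800 = 6.9%, the static ad 593/3422 = 17.3% → the static ad
Desktop: Variant 1 172/231 = 74.5%, the static ad 219/271 = 80.8% → the static ad
Overall: Variant 1 494/3543 = 13.9%, the static ad 985/4166 = 23.6% → the static ad

the static ad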